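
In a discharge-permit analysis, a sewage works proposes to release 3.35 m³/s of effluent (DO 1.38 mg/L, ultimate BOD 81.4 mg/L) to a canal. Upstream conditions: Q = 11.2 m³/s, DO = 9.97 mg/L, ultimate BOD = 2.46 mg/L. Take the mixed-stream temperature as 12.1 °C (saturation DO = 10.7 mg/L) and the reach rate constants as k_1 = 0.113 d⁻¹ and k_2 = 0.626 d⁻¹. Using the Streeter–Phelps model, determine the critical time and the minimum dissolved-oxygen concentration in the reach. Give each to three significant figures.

t_c ≈ 1.57 d; minimum DO ≈ 7.58 mg/L

Mixed DO = (11.2×9.97 + 3.35×1.38)/(11.2+3.35) = 116.3/14.55 = 7.992 mg/L.
Mixed L₀ = (11.2×2.46 + 3.35×81.4)/(14.55) = 300.2/14.55 = 20.64 mg/L.
Initial deficit D₀ = C_s − DO₀ = 10.7 − 7.992 = 2.708 mg/L.
t_c = (1/0.5130) ln[(0.626/0.113)(1 − 2.708×0.5130/(0.113×20.64))] = 1.949 × ln(2.240) = 1.572 d.
D_c = (0.113/0.626) × 20.64 × e^(−0.113×1.572) = 0.1805 × 20.64 × 0.8373 = 3.119 mg/L.
Minimum DO = 10.7 − 3.119 = 7.581 mg/L.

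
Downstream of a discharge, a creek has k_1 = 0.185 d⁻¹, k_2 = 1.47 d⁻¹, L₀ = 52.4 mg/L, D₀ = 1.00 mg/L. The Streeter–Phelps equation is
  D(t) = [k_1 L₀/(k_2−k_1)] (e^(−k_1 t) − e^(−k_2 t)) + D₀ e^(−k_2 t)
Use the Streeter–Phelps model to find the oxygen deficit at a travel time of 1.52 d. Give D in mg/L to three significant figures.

D ≈ 4.99 mg/L

k_1 L₀/(k_2−k_1) = 0.185×52.4/(1.47−0.185) = 9.694/1.285 = 7.544 mg/L.
e^(−k_1 t) = e^(−0.185×1.520) = 0.7549; e^(−k_2 t) = e^(−1.47×1.520) = 0.1071.
D = 7.544 × (0.7549 − 0.1071) + 1.00 × 0.1071 = 4.887 + 0.1071 = 4.994 mg/L.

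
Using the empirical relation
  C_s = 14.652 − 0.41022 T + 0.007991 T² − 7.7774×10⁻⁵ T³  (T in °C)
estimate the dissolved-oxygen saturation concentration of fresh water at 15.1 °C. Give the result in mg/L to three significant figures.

C_s ≈ 10.0 mg/L

C_s = 14.652 − 0.41022×15.1 + 0.007991×15.1² − 7.7774×10⁻⁵×15.1³ = 10.01 mg/L.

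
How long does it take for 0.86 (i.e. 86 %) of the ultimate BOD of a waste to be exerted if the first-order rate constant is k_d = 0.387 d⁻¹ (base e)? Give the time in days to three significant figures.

t ≈ 5.08 d

y/L₀ = 1 − e^(−k_d t) = 0.86 ⇒ e^(−k_d t) = 0.140
t = −ln(0.140) / 0.387 = 1.966 / 0.387 = 5.080 d.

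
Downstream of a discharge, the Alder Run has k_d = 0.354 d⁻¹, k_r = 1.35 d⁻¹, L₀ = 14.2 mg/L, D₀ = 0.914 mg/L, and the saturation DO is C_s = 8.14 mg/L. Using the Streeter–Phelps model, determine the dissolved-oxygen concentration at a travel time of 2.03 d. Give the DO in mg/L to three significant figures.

DO ≈ 5.95 mg/L

k_d L₀/(k_r−k_d) = 0.354×14.2/(1.35−0.354) = 5.027/0.9960 = 5.047 mg/L.
e^(−k_d t) = e^(−0.354×2.030) = 0.4874; e^(−k_r t) = e^(−1.35×2.030) = 0.06454.
D = 5.047 × (0.4874 − 0.06454) + 0.914 × 0.06454 = 2.134 + 0.05899 = 2.193 mg/L.
DO = C_s − D = 8.14 − 2.193 = 5.947 mg/L.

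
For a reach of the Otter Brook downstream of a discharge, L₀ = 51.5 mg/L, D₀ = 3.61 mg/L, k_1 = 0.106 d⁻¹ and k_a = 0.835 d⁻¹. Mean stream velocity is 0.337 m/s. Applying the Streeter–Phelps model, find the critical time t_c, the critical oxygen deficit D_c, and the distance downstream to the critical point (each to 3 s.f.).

With k_a/k_1 = 7.877 and 1 − D₀(k_a−k_1)/(k_1 L₀) = 0.5179,
t_c = ln(7.877 × 0.5179) / (0.835 − 0.106) = ln(4.080) / 0.7290 = 1.406/0.7290 = 1.929 d.
D_c = (k_1/k_a) L₀ e^(−k_1 t_c) = (0.106/0.835) × 51.5 × e^(−0.106×1.929) = 0.1269 × 51.5 × 0.8151 = 5.329 mg/L.
x_c = v t_c = 0.337 m/s × 1.929 d × 86400 s/d = 56160 m ≈ 56.2 km.

t_c ≈ 1.93 d; D_c ≈ 5.33 mg/L; x_c ≈ 56.2 km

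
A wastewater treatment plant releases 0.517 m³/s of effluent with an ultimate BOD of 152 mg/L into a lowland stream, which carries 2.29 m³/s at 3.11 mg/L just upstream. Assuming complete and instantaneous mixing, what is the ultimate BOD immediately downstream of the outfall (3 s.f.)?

30.5 mg/L

Flow-weighted mixing: C = (Q_r C_r + Q_w C_w)/(Q_r + Q_w)
= (2.29×3.11 + 0.517×152)/(2.29 + 0.517) = 85.71/2.807 = 30.53 mg/L.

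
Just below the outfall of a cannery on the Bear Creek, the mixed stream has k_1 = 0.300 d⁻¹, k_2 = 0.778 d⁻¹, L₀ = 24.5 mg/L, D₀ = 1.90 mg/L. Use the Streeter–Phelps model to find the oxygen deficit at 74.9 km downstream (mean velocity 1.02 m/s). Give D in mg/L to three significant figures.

Travel time t = x/v = 74.9 km / (1.02 m/s) = 74900 m / 1.02 m/s = 73430 s = 0.8499 d.
k_1 L₀/(k_2−k_1) = 0.300×24.5/(0.778−0.300) = 7.350/0.4780 = 15.38 mg/L.
e^(−k_1 t) = e^(−0.300×0.8499) = 0.7749; e^(−k_2 t) = e^(−0.778×0.8499) = 0.5162.
D = 15.38 × (0.7749 − 0.5162) + 1.90 × 0.5162 = 3.978 + 0.9808 = 4.959 mg/L.

D ≈ 4.96 mg/L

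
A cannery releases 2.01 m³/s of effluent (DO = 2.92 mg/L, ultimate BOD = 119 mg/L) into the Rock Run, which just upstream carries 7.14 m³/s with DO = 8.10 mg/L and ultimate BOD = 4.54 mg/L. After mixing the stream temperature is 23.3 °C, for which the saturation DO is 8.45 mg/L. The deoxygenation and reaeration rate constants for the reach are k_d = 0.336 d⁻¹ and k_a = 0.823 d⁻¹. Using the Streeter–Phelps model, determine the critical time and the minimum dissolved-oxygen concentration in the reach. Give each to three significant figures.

t_c ≈ 1.68 d; minimum DO ≈ 1.57 mg/L

Mixed DO = (7.14×8.10 + 2.01×2.92)/(7.14+2.01) = 63.70/9.150 = 6.962 mg/L.
Mixed L₀ = (7.14×4.54 + 2.01×119)/(9.150) = 271.6/9.150 = 29.68 mg/L.
Initial deficit D₀ = C_s − DO₀ = 8.45 − 6.962 = 1.488 mg/L.
t_c = (1/0.4870) ln[(0.823/0.336)(1 − 1.488×0.4870/(0.336×29.68))] = 2.053 × ln(2.271) = 1.685 d.
D_c = (0.336/0.823) × 29.68 × e^(−0.336×1.685) = 0.4083 × 29.68 × 0.5678 = 6.881 mg/L.
Minimum DO = 8.45 − 6.881 = 1.569 mg/L.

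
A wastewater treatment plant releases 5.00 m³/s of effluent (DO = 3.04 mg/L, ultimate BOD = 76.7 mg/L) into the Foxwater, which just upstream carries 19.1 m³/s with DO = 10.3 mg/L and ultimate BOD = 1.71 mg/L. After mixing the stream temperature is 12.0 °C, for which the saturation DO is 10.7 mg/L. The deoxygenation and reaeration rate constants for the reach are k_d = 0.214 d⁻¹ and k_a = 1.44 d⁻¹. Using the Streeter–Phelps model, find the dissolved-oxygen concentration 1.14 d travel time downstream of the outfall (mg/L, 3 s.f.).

DO ≈ 8.55 mg/L

Mixed DO = (19.1×10.3 + 5.00×3.04)/(19.1+5.00) = 211.9/24.10 = 8.794 mg/L.
Mixed L₀ = (19.1×1.71 + 5.00×76.7)/(24.10) = 416.2/24.10 = 17.27 mg/L.
Initial deficit D₀ = C_s − DO₀ = 10.7 − 8.794 = 1.906 mg/L.
D(1.14) = [0.214×17.27/(1.44−0.214)](e^(−0.214×1.14) − e^(−1.44×1.14)) + 1.906 e^(−1.44×1.14)
= 3.014 × (0.7835 − 0.1937) + 1.906 × 0.1937 = 2.147 mg/L.
DO = 10.7 − 2.147 = 8.553 mg/L.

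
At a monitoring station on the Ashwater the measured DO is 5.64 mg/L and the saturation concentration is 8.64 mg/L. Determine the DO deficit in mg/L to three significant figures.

D ≈ 3.00 mg/L

D = C_s − C = 8.64 − 5.64 = 3.00 mg/L.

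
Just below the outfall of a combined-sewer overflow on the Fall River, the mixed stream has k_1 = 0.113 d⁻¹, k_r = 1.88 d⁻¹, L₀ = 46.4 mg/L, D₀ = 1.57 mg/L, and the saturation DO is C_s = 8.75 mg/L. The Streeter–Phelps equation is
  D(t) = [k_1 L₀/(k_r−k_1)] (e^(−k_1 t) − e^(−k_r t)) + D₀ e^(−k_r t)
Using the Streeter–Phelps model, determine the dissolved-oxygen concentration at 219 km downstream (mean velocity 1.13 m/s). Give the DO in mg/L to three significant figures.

DO ≈ 6.47 mg/L

Travel time t = x/v = 219 km / (1.13 m/s) = 219000 m / 1.13 m/s = 193800 s = 2.243 d.
k_1 L₀/(k_r−k_1) = 0.113×46.4/(1.88−0.113) = 5.243/1.767 = 2.967 mg/L.
e^(−k_1 t) = e^(−0.113×2.243) = 0.7761; e^(−k_r t) = e^(−1.88×2.243) = 0.01474.
D = 2.967 × (0.7761 − 0.01474) + 1.57 × 0.01474 = 2.259 + 0.02314 = 2.282 mg/L.
DO = C_s − D = 8.75 − 2.282 = 6.468 mg/L.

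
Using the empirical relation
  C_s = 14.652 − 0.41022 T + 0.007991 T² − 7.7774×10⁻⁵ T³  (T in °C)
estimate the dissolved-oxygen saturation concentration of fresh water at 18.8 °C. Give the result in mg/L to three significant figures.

C_s = 14.652 − 0.41022×18.8 + 0.007991×18.8² − 7.7774×10⁻⁵×18.8³ = 9.247 mg/L.

C_s ≈ 9.25 mg/L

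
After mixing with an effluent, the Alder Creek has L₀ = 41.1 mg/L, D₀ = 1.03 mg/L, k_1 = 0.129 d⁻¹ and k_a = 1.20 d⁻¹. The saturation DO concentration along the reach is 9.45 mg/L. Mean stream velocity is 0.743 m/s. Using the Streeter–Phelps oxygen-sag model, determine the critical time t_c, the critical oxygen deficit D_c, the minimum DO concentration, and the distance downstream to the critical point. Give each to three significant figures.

At the critical point dD/dt = 0, so k_1 L₀ e^(−k_1 t) = k_a D. Substituting D(t) from the Streeter–Phelps equation and solving for t gives
t_c = ln[(k_a/k_1)(1 − D₀(k_a−k_1)/(k_1 L₀))] / (k_a−k_1).
Here k_a−k_1 = 1.071 d⁻¹ and 1 − D₀(k_a−k_1)/(k_1 L₀) = 1 − 1.03×1.071/(0.129×41.1) = 0.7919, so
t_c = ln(9.302 × 0.7919) / 1.071 = 1.997 / 1.071 = 1.865 d.
L(t_c) = L₀ e^(−k_1 t_c) = 41.1 × 0.7862 = 32.31 mg/L, and at the critical point k_a D_c = k_1 L, so D_c = (0.129/1.20) × 32.31 = 3.474 mg/L.
Minimum DO = C_s − D_c = 9.45 − 3.474 = 5.976 mg/L.
x_c = v t_c = 0.743 m/s × 1.865 d × 86400 s/d = 119700 m ≈ 120 km.

t_c ≈ 1.86 d; D_c ≈ 3.47 mg/L; min DO ≈ 5.98 mg/L; x_c ≈ 120 km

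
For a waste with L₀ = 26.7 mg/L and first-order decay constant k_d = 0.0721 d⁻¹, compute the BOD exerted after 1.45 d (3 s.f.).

y ≈ 2.65 mg/L

y_t = L₀(1 − e^(−k_d t)) = 26.7 × (1 − e^(−0.0721×1.45))
= 26.7 × (1 − 0.9007) = 26.7 × 0.09927 = 2.650 mg/L.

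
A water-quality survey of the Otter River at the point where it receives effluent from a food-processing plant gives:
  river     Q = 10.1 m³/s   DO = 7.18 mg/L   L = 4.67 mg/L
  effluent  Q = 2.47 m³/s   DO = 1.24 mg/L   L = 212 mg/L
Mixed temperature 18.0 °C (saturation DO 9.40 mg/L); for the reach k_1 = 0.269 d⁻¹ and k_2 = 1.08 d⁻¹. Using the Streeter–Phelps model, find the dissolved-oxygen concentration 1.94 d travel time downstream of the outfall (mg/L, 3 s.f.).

DO ≈ 1.90 mg/L

Mixed DO = (10.1×7.18 + 2.47×1.24)/(10.1+2.47) = 75.58/12.57 = 6.013 mg/L.
Mixed L₀ = (10.1×4.67 + 2.47×212)/(12.57) = 570.8/12.57 = 45.41 mg/L.
Initial deficit D₀ = C_s − DO₀ = 9.40 − 6.013 = 3.387 mg/L.
D(1.94) = [0.269×45.41/(1.08−0.269)](e^(−0.269×1.94) − e^(−1.08×1.94)) + 3.387 e^(−1.08×1.94)
= 15.06 × (0.5934 − 0.1230) + 3.387 × 0.1230 = 7.502 mg/L.
DO = 9.40 − 7.502 = 1.898 mg/L.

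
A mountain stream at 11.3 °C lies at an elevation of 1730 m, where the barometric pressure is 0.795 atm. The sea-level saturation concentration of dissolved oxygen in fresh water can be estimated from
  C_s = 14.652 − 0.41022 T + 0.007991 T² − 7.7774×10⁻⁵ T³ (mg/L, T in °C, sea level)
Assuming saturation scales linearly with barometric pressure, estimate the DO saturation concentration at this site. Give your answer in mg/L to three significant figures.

At sea level: C_s = 14.652 − 0.41022×11.3 + 0.007991×11.3² − 7.7774×10⁻⁵×11.3³ = 10.92 mg/L.
Pressure correction: C_s' = 10.92 × 0.795 = 8.685 mg/L.

C_s ≈ 8.69 mg/L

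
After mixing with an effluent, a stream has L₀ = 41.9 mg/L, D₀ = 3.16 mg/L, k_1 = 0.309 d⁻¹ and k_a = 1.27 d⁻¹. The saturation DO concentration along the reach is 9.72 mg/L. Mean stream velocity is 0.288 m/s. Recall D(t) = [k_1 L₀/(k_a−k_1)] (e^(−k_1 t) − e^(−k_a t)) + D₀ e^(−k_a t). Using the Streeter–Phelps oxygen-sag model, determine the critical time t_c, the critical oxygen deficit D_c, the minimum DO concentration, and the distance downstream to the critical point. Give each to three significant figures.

With k_a/k_1 = 4.110 and 1 − D₀(k_a−k_1)/(k_1 L₀) = 0.7654,
t_c = ln(4.110 × 0.7654) / (1.27 − 0.309) = ln(3.146) / 0.9610 = 1.146/0.9610 = 1.193 d.
L(t_c) = L₀ e^(−k_1 t_c) = 41.9 × 0.6918 = 28.98 mg/L, and at the critical point k_a D_c = k_1 L, so D_c = (0.309/1.27) × 28.98 = 7.052 mg/L.
Minimum DO = C_s − D_c = 9.72 − 7.052 = 2.668 mg/L.
x_c = v t_c = 0.288 m/s × 1.193 d × 86400 s/d = 29680 m ≈ 29.7 km.

t_c ≈ 1.19 d; D_c ≈ 7.05 mg/L; min DO ≈ 2.67 mg/L; x_c ≈ 29.7 km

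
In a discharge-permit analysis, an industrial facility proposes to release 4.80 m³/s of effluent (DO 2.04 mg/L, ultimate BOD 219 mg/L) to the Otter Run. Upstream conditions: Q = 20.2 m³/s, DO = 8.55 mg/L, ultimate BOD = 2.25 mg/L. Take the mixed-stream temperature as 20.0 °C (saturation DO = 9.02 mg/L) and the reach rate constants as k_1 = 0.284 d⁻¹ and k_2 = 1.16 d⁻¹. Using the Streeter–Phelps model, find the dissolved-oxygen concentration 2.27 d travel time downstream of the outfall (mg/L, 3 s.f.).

DO ≈ 2.45 mg/L

Mixed DO = (20.2×8.55 + 4.80×2.04)/(20.2+4.80) = 182.5/25.00 = 7.300 mg/L.
Mixed L₀ = (20.2×2.25 + 4.80×219)/(25.00) = 1097/25.00 = 43.87 mg/L.
Initial deficit D₀ = C_s − DO₀ = 9.02 − 7.300 = 1.720 mg/L.
D(2.27) = [0.284×43.87/(1.16−0.284)](e^(−0.284×2.27) − e^(−1.16×2.27)) + 1.720 e^(−1.16×2.27)
= 14.22 × (0.5248 − 0.07185) + 1.720 × 0.07185 = 6.566 mg/L.
DO = 9.02 − 6.566 = 2.454 mg/L.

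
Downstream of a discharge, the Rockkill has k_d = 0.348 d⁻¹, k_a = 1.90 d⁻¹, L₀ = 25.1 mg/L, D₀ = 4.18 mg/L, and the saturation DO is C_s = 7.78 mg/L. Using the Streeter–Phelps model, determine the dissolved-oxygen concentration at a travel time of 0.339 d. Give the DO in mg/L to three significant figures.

k_d L₀/(k_a−k_d) = 0.348×25.1/(1.90−0.348) = 8.735/1.552 = 5.628 mg/L.
e^(−k_d t) = e^(−0.348×0.3390) = 0.8887; e^(−k_a t) = e^(−1.90×0.3390) = 0.5251.
D = 5.628 × (0.8887 − 0.5251) + 4.18 × 0.5251 = 2.046 + 2.195 = 4.241 mg/L.
DO = C_s − D = 7.78 − 4.241 = 3.539 mg/L.

DO ≈ 3.54 mg/L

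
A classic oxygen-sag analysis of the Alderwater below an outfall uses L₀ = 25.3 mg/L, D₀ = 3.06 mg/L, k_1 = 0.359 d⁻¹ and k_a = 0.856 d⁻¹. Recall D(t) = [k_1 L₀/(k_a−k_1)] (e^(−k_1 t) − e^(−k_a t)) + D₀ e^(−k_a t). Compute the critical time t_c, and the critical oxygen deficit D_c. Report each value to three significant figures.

t_c = [1/(k_a−k_1)] ln[(k_a/k_1)(1 − D₀(k_a−k_1)/(k_1 L₀))]
= [1/(0.856−0.359)] ln[(0.856/0.359)(1 − 3.06×0.4970/(0.359×25.3))]
= (1/0.4970) ln[2.384 × 0.8326] = 2.012 × ln(1.985) = 2.012 × 0.6857 = 1.380 d.
L(t_c) = L₀ e^(−k_1 t_c) = 25.3 × 0.6094 = 15.42 mg/L, and at the critical point k_a D_c = k_1 L, so D_c = (0.359/0.856) × 15.42 = 6.466 mg/L.

t_c ≈ 1.38 d; D_c ≈ 6.47 mg/L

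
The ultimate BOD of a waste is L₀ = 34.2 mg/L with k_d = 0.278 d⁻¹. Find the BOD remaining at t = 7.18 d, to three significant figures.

L_t = L₀ e^(−k_d t) = 34.2 × e^(−0.278×7.18) = 34.2 × 0.1359 = 4.647 mg/L.

L ≈ 4.65 mg/L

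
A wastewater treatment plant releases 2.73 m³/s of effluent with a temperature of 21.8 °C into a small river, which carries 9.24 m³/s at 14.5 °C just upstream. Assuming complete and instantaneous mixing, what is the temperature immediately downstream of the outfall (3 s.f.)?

16.2 °C

Flow-weighted mixing: C = (Q_r C_r + Q_w C_w)/(Q_r + Q_w)
= (9.24×14.5 + 2.73×21.8)/(9.24 + 2.73) = 193.5/11.97 = 16.16 °C.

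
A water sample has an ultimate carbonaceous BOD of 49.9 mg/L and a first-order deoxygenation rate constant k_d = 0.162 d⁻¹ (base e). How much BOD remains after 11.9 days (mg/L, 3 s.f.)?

L ≈ 7.26 mg/L

L_t = L₀ e^(−k_d t) = 49.9 × e^(−0.162×11.9) = 49.9 × 0.1455 = 7.259 mg/L.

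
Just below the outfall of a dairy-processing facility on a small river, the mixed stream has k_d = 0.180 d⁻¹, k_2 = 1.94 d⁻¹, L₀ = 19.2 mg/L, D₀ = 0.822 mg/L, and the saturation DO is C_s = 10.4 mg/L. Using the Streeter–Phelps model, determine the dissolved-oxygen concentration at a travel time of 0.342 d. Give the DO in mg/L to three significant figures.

k_d L₀/(k_2−k_d) = 0.180×19.2/(1.94−0.180) = 3.456/1.760 = 1.964 mg/L.
e^(−k_d t) = e^(−0.180×0.3420) = 0.9403; e^(−k_2 t) = e^(−1.94×0.3420) = 0.5151.
D = 1.964 × (0.9403 − 0.5151) + 0.822 × 0.5151 = 0.8350 + 0.4234 = 1.258 mg/L.
DO = C_s − D = 10.4 − 1.258 = 9.142 mg/L.

DO ≈ 9.14 mg/L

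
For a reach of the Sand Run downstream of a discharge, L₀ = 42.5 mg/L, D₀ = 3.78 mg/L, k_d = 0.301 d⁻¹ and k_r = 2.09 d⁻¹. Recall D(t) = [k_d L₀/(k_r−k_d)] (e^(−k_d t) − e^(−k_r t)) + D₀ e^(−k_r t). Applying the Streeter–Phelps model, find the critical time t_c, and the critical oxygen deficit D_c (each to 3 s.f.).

t_c ≈ 0.663 d; D_c ≈ 5.01 mg/L

With k_r/k_d = 6.944 and 1 − D₀(k_r−k_d)/(k_d L₀) = 0.4714,
t_c = ln(6.944 × 0.4714) / (2.09 − 0.301) = ln(3.273) / 1.789 = 1.186/1.789 = 0.6628 d.
L(t_c) = L₀ e^(−k_d t_c) = 42.5 × 0.8191 = 34.81 mg/L, and at the critical point k_r D_c = k_d L, so D_c = (0.301/2.09) × 34.81 = 5.014 mg/L.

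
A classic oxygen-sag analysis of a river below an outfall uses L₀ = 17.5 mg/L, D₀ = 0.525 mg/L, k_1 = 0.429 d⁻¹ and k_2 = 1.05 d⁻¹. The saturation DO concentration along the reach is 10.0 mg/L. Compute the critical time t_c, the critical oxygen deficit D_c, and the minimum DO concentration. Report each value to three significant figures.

t_c ≈ 1.37 d; D_c ≈ 3.97 mg/L; min DO ≈ 6.03 mg/L

At the critical point dD/dt = 0, so k_1 L₀ e^(−k_1 t) = k_2 D. Substituting D(t) from the Streeter–Phelps equation and solving for t gives
t_c = ln[(k_2/k_1)(1 − D₀(k_2−k_1)/(k_1 L₀))] / (k_2−k_1).
Here k_2−k_1 = 0.6210 d⁻¹ and 1 − D₀(k_2−k_1)/(k_1 L₀) = 1 − 0.525×0.6210/(0.429×17.5) = 0.9566, so
t_c = ln(2.448 × 0.9566) / 0.6210 = 0.8507 / 0.6210 = 1.370 d.
L(t_c) = L₀ e^(−k_1 t_c) = 17.5 × 0.5556 = 9.723 mg/L, and at the critical point k_2 D_c = k_1 L, so D_c = (0.429/1.05) × 9.723 = 3.973 mg/L.
Minimum DO = C_s − D_c = 10.0 − 3.973 = 6.027 mg/L.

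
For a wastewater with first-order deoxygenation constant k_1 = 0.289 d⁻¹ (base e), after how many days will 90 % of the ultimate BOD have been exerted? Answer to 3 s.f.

t ≈ 7.97 d

y/L₀ = 1 − e^(−k_1 t) = 0.90 ⇒ e^(−k_1 t) = 0.100
t = −ln(0.100) / 0.289 = 2.303 / 0.289 = 7.967 d.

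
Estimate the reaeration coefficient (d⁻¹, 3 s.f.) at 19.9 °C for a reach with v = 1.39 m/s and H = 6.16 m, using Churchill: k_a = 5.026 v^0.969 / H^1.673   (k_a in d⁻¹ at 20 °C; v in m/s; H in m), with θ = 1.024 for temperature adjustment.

k_a(20) = 5.026 × 1.39^0.969 / 6.16^1.673 = 5.026 × 1.376 / 20.94 = 0.3302 d⁻¹.
k_a(19.9) = 0.3302 × 1.024^(19.9−20) = 0.3302 × 0.9976 = 0.3295 d⁻¹.

k_a ≈ 0.329 d⁻¹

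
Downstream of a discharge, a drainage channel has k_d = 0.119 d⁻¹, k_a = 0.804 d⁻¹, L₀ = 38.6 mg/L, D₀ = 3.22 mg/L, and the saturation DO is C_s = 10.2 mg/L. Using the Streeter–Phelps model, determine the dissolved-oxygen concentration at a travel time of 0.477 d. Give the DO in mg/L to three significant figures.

k_d L₀/(k_a−k_d) = 0.119×38.6/(0.804−0.119) = 4.593/0.6850 = 6.706 mg/L.
e^(−k_d t) = e^(−0.119×0.4770) = 0.9448; e^(−k_a t) = e^(−0.804×0.4770) = 0.6815.
D = 6.706 × (0.9448 − 0.6815) + 3.22 × 0.6815 = 1.766 + 2.194 = 3.960 mg/L.
DO = C_s − D = 10.2 − 3.960 = 6.240 mg/L.

DO ≈ 6.24 mg/L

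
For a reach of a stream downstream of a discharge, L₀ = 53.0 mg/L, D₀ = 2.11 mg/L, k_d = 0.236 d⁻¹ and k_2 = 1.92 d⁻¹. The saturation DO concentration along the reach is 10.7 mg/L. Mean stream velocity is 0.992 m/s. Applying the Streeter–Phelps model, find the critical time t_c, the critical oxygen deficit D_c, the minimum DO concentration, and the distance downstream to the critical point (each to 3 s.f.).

t_c ≈ 1.05 d; D_c ≈ 5.09 mg/L; min DO ≈ 5.61 mg/L; x_c ≈ 89.7 km

t_c = [1/(k_2−k_d)] ln[(k_2/k_d)(1 − D₀(k_2−k_d)/(k_d L₀))]
= [1/(1.92−0.236)] ln[(1.92/0.236)(1 − 2.11×1.684/(0.236×53.0))]
= (1/1.684) ln[8.136 × 0.7159] = 0.5938 × ln(5.824) = 0.5938 × 1.762 = 1.046 d.
L(t_c) = L₀ e^(−k_d t_c) = 53.0 × 0.7812 = 41.40 mg/L, and at the critical point k_2 D_c = k_d L, so D_c = (0.236/1.92) × 41.40 = 5.089 mg/L.
Minimum DO = C_s − D_c = 10.7 − 5.089 = 5.611 mg/L.
x_c = v t_c = 0.992 m/s × 1.046 d × 86400 s/d = 89680 m ≈ 89.7 km.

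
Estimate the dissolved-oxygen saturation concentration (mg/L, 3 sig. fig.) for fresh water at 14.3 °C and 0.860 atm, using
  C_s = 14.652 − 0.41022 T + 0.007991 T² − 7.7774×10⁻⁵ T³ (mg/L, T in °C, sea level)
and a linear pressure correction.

At sea level: C_s = 14.652 − 0.41022×14.3 + 0.007991×14.3² − 7.7774×10⁻⁵×14.3³ = 10.19 mg/L.
Pressure correction: C_s' = 10.19 × 0.860 = 8.766 mg/L.

C_s ≈ 8.77 mg/L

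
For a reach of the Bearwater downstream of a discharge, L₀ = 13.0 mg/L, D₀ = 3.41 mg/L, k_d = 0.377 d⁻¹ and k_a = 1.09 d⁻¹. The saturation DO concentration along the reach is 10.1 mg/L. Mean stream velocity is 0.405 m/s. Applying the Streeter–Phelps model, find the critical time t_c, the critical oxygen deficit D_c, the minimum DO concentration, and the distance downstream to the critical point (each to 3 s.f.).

At the critical point dD/dt = 0, so k_d L₀ e^(−k_d t) = k_a D. Substituting D(t) from the Streeter–Phelps equation and solving for t gives
t_c = ln[(k_a/k_d)(1 − D₀(k_a−k_d)/(k_d L₀))] / (k_a−k_d).
Here k_a−k_d = 0.7130 d⁻¹ and 1 − D₀(k_a−k_d)/(k_d L₀) = 1 − 3.41×0.7130/(0.377×13.0) = 0.5039, so
t_c = ln(2.891 × 0.5039) / 0.7130 = 0.3763 / 0.7130 = 0.5278 d.
D_c = (k_d/k_a) L₀ e^(−k_d t_c) = (0.377/1.09) × 13.0 × e^(−0.377×0.5278) = 0.3459 × 13.0 × 0.8196 = 3.685 mg/L.
Minimum DO = C_s − D_c = 10.1 − 3.685 = 6.415 mg/L.
x_c = v t_c = 0.405 m/s × 0.5278 d × 86400 s/d = 18470 m ≈ 18.5 km.

t_c ≈ 0.528 d; D_c ≈ 3.69 mg/L; min DO ≈ 6.41 mg/L; x_c ≈ 18.5 km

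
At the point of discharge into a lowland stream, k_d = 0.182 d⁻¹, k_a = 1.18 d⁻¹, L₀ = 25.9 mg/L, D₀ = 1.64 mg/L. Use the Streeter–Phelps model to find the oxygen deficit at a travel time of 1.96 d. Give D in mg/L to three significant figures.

k_d L₀/(k_a−k_d) = 0.182×25.9/(1.18−0.182) = 4.714/0.9980 = 4.723 mg/L.
e^(−k_d t) = e^(−0.182×1.960) = 0.7000; e^(−k_a t) = e^(−1.18×1.960) = 0.09898.
D = 4.723 × (0.7000 − 0.09898) + 1.64 × 0.09898 = 2.839 + 0.1623 = 3.001 mg/L.

D ≈ 3.00 mg/L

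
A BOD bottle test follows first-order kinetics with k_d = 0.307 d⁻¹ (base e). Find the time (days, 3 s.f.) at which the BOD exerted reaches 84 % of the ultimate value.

t ≈ 5.97 d

y/L₀ = 1 − e^(−k_d t) = 0.84 ⇒ e^(−k_d t) = 0.160
t = −ln(0.160) / 0.307 = 1.833 / 0.307 = 5.969 d.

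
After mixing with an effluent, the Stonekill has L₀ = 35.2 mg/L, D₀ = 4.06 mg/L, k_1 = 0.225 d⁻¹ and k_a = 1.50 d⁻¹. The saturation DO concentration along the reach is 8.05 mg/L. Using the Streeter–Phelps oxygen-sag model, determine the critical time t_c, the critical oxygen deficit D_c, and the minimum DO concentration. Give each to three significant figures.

t_c ≈ 0.656 d; D_c ≈ 4.56 mg/L; min DO ≈ 3.49 mg/L

t_c = [1/(k_a−k_1)] ln[(k_a/k_1)(1 − D₀(k_a−k_1)/(k_1 L₀))]
= [1/(1.50−0.225)] ln[(1.50/0.225)(1 − 4.06×1.275/(0.225×35.2))]
= (1/1.275) ln[6.667 × 0.3464] = 0.7843 × ln(2.309) = 0.7843 × 0.8370 = 0.6564 d.
L(t_c) = L₀ e^(−k_1 t_c) = 35.2 × 0.8627 = 30.37 mg/L, and at the critical point k_a D_c = k_1 L, so D_c = (0.225/1.50) × 30.37 = 4.555 mg/L.
Minimum DO = C_s − D_c = 8.05 − 4.555 = 3.495 mg/L.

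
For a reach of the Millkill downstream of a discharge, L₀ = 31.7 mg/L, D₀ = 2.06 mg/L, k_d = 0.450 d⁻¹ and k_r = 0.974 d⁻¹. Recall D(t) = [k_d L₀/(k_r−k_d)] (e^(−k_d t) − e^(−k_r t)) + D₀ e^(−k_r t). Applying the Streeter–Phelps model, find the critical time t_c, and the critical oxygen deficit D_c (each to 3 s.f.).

At the critical point dD/dt = 0, so k_d L₀ e^(−k_d t) = k_r D. Substituting D(t) from the Streeter–Phelps equation and solving for t gives
t_c = ln[(k_r/k_d)(1 − D₀(k_r−k_d)/(k_d L₀))] / (k_r−k_d).
Here k_r−k_d = 0.5240 d⁻¹ and 1 − D₀(k_r−k_d)/(k_d L₀) = 1 − 2.06×0.5240/(0.450×31.7) = 0.9243, so
t_c = ln(2.164 × 0.9243) / 0.5240 = 0.6935 / 0.5240 = 1.323 d.
D_c = (k_d/k_r) L₀ e^(−k_d t_c) = (0.450/0.974) × 31.7 × e^(−0.450×1.323) = 0.4620 × 31.7 × 0.5513 = 8.074 mg/L.

t_c ≈ 1.32 d; D_c ≈ 8.07 mg/L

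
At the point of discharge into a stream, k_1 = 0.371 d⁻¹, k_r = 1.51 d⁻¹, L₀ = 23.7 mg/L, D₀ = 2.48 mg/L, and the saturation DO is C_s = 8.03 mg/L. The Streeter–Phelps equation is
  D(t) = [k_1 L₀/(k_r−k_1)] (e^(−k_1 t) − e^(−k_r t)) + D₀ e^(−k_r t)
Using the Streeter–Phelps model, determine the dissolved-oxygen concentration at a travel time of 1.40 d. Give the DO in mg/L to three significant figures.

k_1 L₀/(k_r−k_1) = 0.371×23.7/(1.51−0.371) = 8.793/1.139 = 7.720 mg/L.
e^(−k_1 t) = e^(−0.371×1.400) = 0.5949; e^(−k_r t) = e^(−1.51×1.400) = 0.1208.
D = 7.720 × (0.5949 − 0.1208) + 2.48 × 0.1208 = 3.660 + 0.2995 = 3.960 mg/L.
DO = C_s − D = 8.03 − 3.960 = 4.070 mg/L.

DO ≈ 4.07 mg/L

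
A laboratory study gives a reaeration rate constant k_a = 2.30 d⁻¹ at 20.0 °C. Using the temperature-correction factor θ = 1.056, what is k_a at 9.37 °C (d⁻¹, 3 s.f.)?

k_a ≈ 1.29 d⁻¹

k_a(T₂) = k_a(T₁) · θ^(T₂−T₁) = 2.30 × 1.056^(9.37−20.0)
= 2.30 × 1.056^-10.6 = 2.30 × 0.5603 = 1.289 d⁻¹.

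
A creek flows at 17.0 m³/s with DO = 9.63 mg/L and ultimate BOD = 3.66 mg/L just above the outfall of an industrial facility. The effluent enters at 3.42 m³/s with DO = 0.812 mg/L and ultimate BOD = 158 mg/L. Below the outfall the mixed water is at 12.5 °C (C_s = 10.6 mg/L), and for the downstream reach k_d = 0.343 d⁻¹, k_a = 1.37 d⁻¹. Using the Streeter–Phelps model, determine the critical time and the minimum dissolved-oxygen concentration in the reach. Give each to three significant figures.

t_c ≈ 1.07 d; minimum DO ≈ 5.48 mg/L

Mixed DO = (17.0×9.63 + 3.42×0.812)/(17.0+3.42) = 166.5/20.42 = 8.153 mg/L.
Mixed L₀ = (17.0×3.66 + 3.42×158)/(20.42) = 602.6/20.42 = 29.51 mg/L.
Initial deficit D₀ = C_s − DO₀ = 10.6 − 8.153 = 2.447 mg/L.
t_c = (1/1.027) ln[(1.37/0.343)(1 − 2.447×1.027/(0.343×29.51))] = 0.9737 × ln(3.003) = 1.071 d.
D_c = (0.343/1.37) × 29.51 × e^(−0.343×1.071) = 0.2504 × 29.51 × 0.6927 = 5.118 mg/L.
Minimum DO = 10.6 − 5.118 = 5.482 mg/L.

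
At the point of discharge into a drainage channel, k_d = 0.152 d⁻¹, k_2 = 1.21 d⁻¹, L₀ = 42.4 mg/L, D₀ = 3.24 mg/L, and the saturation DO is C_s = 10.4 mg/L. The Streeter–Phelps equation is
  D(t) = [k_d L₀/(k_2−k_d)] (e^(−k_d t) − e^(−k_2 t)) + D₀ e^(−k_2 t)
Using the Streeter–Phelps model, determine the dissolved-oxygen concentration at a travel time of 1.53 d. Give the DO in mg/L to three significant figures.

k_d L₀/(k_2−k_d) = 0.152×42.4/(1.21−0.152) = 6.445/1.058 = 6.091 mg/L.
e^(−k_d t) = e^(−0.152×1.530) = 0.7925; e^(−k_2 t) = e^(−1.21×1.530) = 0.1570.
D = 6.091 × (0.7925 − 0.1570) + 3.24 × 0.1570 = 3.871 + 0.5088 = 4.380 mg/L.
DO = C_s − D = 10.4 − 4.380 = 6.020 mg/L.

DO ≈ 6.02 mg/L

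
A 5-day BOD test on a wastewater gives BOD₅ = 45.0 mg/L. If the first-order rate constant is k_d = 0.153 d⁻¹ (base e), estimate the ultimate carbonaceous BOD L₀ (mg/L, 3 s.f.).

L₀ ≈ 84.2 mg/L

BOD₅ = L₀(1 − e^(−5k_d)) ⇒ L₀ = BOD₅ / (1 − e^(−5×0.153))
= 45.0 / (1 − 0.4653) = 45.0 / 0.5347 = 84.16 mg/L.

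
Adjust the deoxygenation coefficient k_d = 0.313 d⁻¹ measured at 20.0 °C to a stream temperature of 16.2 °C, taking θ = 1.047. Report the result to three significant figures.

k_d ≈ 0.263 d⁻¹

k_d(T₂) = k_d(T₁) · θ^(T₂−T₁) = 0.313 × 1.047^(16.2−20.0)
= 0.313 × 1.047^-3.80 = 0.313 × 0.8399 = 0.2629 d⁻¹.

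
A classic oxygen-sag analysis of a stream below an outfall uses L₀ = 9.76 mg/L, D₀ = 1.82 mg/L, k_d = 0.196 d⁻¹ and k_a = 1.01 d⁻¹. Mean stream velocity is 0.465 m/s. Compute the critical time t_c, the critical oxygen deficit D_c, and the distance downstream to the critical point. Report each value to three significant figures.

With k_a/k_d = 5.153 and 1 − D₀(k_a−k_d)/(k_d L₀) = 0.2256,
t_c = ln(5.153 × 0.2256) / (1.01 − 0.196) = ln(1.162) / 0.8140 = 0.1504/0.8140 = 0.1848 d.
L(t_c) = L₀ e^(−k_d t_c) = 9.76 × 0.9644 = 9.413 mg/L, and at the critical point k_a D_c = k_d L, so D_c = (0.196/1.01) × 9.413 = 1.827 mg/L.
x_c = v t_c = 0.465 m/s × 0.1848 d × 86400 s/d = 7423 m ≈ 7.42 km.

t_c ≈ 0.185 d; D_c ≈ 1.83 mg/L; x_c ≈ 7.42 km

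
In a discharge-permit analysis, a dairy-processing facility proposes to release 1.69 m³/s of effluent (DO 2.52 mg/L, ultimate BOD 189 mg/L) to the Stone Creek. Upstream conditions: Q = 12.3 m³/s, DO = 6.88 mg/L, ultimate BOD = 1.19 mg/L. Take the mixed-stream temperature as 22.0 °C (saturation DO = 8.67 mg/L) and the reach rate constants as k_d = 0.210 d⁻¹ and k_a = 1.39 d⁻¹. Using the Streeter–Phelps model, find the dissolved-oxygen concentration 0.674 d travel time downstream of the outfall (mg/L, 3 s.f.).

Mixed DO = (12.3×6.88 + 1.69×2.52)/(12.3+1.69) = 88.88/13.99 = 6.353 mg/L.
Mixed L₀ = (12.3×1.19 + 1.69×189)/(13.99) = 334.0/13.99 = 23.88 mg/L.
Initial deficit D₀ = C_s − DO₀ = 8.67 − 6.353 = 2.317 mg/L.
D(0.674) = [0.210×23.88/(1.39−0.210)](e^(−0.210×0.674) − e^(−1.39×0.674)) + 2.317 e^(−1.39×0.674)
= 4.249 × (0.8680 − 0.3919) + 2.317 × 0.3919 = 2.931 mg/L.
DO = 8.67 − 2.931 = 5.739 mg/L.

DO ≈ 5.74 mg/L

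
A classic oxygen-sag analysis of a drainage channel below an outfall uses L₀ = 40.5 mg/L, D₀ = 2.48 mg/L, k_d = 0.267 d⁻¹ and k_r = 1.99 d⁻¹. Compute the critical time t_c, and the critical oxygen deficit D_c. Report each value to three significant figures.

With k_r/k_d = 7.453 and 1 − D₀(k_r−k_d)/(k_d L₀) = 0.6048,
t_c = ln(7.453 × 0.6048) / (1.99 − 0.267) = ln(4.508) / 1.723 = 1.506/1.723 = 0.8740 d.
L(t_c) = L₀ e^(−k_d t_c) = 40.5 × 0.7919 = 32.07 mg/L, and at the critical point k_r D_c = k_d L, so D_c = (0.267/1.99) × 32.07 = 4.303 mg/L.

t_c ≈ 0.874 d; D_c ≈ 4.30 mg/L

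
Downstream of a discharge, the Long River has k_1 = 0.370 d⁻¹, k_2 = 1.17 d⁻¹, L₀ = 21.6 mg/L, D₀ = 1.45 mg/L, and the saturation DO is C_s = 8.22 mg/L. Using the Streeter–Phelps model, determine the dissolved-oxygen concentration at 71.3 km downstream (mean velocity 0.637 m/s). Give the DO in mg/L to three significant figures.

DO ≈ 3.91 mg/L

Travel time t = x/v = 71.3 km / (0.637 m/s) = 71300 m / 0.637 m/s = 111900 s = 1.295 d.
k_1 L₀/(k_2−k_1) = 0.370×21.6/(1.17−0.370) = 7.992/0.8000 = 9.990 mg/L.
e^(−k_1 t) = e^(−0.370×1.295) = 0.6192; e^(−k_2 t) = e^(−1.17×1.295) = 0.2196.
D = 9.990 × (0.6192 − 0.2196) + 1.45 × 0.2196 = 3.991 + 0.3185 = 4.310 mg/L.
DO = C_s − D = 8.22 − 4.310 = 3.910 mg/L.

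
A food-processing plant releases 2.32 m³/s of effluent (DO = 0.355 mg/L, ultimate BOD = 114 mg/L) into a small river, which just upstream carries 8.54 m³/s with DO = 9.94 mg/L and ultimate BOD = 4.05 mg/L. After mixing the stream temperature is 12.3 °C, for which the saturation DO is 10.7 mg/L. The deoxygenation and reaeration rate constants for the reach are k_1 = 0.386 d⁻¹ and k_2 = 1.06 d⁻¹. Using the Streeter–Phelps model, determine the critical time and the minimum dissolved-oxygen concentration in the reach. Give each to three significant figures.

t_c ≈ 1.21 d; minimum DO ≈ 4.41 mg/L

Mixed DO = (8.54×9.94 + 2.32×0.355)/(8.54+2.32) = 85.71/10.86 = 7.892 mg/L.
Mixed L₀ = (8.54×4.05 + 2.32×114)/(10.86) = 299.1/10.86 = 27.54 mg/L.
Initial deficit D₀ = C_s − DO₀ = 10.7 − 7.892 = 2.808 mg/L.
t_c = (1/0.6740) ln[(1.06/0.386)(1 − 2.808×0.6740/(0.386×27.54))] = 1.484 × ln(2.257) = 1.208 d.
D_c = (0.386/1.06) × 27.54 × e^(−0.386×1.208) = 0.3642 × 27.54 × 0.6273 = 6.291 mg/L.
Minimum DO = 10.7 − 6.291 = 4.409 mg/L.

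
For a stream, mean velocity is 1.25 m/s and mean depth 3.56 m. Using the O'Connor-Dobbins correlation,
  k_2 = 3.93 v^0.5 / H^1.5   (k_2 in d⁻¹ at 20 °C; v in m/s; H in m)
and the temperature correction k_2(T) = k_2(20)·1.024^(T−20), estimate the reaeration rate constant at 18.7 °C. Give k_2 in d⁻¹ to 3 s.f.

k_2(20) = 3.93 × 1.25^0.5 / 3.56^1.5 = 3.93 × 1.118 / 6.717 = 0.6541 d⁻¹.
k_2(18.7) = 0.6541 × 1.024^(18.7−20) = 0.6541 × 0.9696 = 0.6343 d⁻¹.

k_2 ≈ 0.634 d⁻¹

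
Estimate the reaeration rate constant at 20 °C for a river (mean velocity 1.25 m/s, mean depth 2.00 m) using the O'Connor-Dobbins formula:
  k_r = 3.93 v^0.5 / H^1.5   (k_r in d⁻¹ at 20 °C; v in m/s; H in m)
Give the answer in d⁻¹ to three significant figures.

k_r ≈ 1.55 d⁻¹

k_r = 3.93 × 1.25^0.5 / 2.00^1.5 = 3.93 × 1.118 / 2.828 = 1.553 d⁻¹.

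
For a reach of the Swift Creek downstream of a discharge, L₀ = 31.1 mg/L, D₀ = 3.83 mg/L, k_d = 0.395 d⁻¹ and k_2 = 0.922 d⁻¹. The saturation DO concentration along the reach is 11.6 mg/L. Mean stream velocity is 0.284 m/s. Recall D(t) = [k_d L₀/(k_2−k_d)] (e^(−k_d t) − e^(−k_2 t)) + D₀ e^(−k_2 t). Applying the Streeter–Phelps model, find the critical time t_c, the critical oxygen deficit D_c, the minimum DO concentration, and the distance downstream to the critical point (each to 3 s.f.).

t_c ≈ 1.27 d; D_c ≈ 8.07 mg/L; min DO ≈ 3.53 mg/L; x_c ≈ 31.1 km

At the critical point dD/dt = 0, so k_d L₀ e^(−k_d t) = k_2 D. Substituting D(t) from the Streeter–Phelps equation and solving for t gives
t_c = ln[(k_2/k_d)(1 − D₀(k_2−k_d)/(k_d L₀))] / (k_2−k_d).
Here k_2−k_d = 0.5270 d⁻¹ and 1 − D₀(k_2−k_d)/(k_d L₀) = 1 − 3.83×0.5270/(0.395×31.1) = 0.8357, so
t_c = ln(2.334 × 0.8357) / 0.5270 = 0.6682 / 0.5270 = 1.268 d.
L(t_c) = L₀ e^(−k_d t_c) = 31.1 × 0.6060 = 18.85 mg/L, and at the critical point k_2 D_c = k_d L, so D_c = (0.395/0.922) × 18.85 = 8.075 mg/L.
Minimum DO = C_s − D_c = 11.6 − 8.075 = 3.525 mg/L.
x_c = v t_c = 0.284 m/s × 1.268 d × 86400 s/d = 31110 m ≈ 31.1 km.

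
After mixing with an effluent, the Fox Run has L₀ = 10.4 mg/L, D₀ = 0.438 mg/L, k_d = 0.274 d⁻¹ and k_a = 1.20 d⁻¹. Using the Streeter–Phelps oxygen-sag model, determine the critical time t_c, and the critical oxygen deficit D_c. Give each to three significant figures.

t_c ≈ 1.43 d; D_c ≈ 1.61 mg/L

With k_a/k_d = 4.380 and 1 − D₀(k_a−k_d)/(k_d L₀) = 0.8577,
t_c = ln(4.380 × 0.8577) / (1.20 − 0.274) = ln(3.756) / 0.9260 = 1.323/0.9260 = 1.429 d.
D_c = (k_d/k_a) L₀ e^(−k_d t_c) = (0.274/1.20) × 10.4 × e^(−0.274×1.429) = 0.2283 × 10.4 × 0.6760 = 1.605 mg/L.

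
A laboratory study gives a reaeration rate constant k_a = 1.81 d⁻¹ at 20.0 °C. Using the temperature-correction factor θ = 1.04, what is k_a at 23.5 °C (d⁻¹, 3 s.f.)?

k_a ≈ 2.08 d⁻¹

k_a(T₂) = k_a(T₁) · θ^(T₂−T₁) = 1.81 × 1.04^(23.5−20.0)
= 1.81 × 1.04^3.50 = 1.81 × 1.147 = 2.076 d⁻¹.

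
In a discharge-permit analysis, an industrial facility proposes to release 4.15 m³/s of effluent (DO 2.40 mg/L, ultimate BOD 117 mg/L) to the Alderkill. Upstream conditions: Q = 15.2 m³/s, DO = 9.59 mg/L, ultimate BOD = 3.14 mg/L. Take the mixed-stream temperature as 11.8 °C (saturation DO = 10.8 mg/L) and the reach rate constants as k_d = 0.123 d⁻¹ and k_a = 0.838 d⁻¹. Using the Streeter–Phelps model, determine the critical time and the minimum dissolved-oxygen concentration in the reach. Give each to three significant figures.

t_c ≈ 1.47 d; minimum DO ≈ 7.42 mg/L

Mixed DO = (15.2×9.59 + 4.15×2.40)/(15.2+4.15) = 155.7/19.35 = 8.048 mg/L.
Mixed L₀ = (15.2×3.14 + 4.15×117)/(19.35) = 533.3/19.35 = 27.56 mg/L.
Initial deficit D₀ = C_s − DO₀ = 10.8 − 8.048 = 2.752 mg/L.
t_c = (1/0.7150) ln[(0.838/0.123)(1 − 2.752×0.7150/(0.123×27.56))] = 1.399 × ln(2.858) = 1.469 d.
D_c = (0.123/0.838) × 27.56 × e^(−0.123×1.469) = 0.1468 × 27.56 × 0.8347 = 3.377 mg/L.
Minimum DO = 10.8 − 3.377 = 7.423 mg/L.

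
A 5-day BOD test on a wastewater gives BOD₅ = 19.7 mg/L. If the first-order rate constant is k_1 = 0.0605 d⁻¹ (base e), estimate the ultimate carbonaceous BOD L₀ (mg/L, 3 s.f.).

BOD₅ = L₀(1 − e^(−5k_1)) ⇒ L₀ = BOD₅ / (1 − e^(−5×0.0605))
= 19.7 / (1 − 0.7390) = 19.7 / 0.2610 = 75.47 mg/L.

L₀ ≈ 75.5 mg/L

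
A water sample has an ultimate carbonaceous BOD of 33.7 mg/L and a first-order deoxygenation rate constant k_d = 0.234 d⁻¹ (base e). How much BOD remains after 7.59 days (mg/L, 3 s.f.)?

L_t = L₀ e^(−k_d t) = 33.7 × e^(−0.234×7.59) = 33.7 × 0.1693 = 5.706 mg/L.

L ≈ 5.71 mg/L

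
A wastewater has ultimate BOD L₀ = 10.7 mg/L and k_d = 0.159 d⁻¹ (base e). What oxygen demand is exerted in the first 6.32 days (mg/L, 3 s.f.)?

y_t = L₀(1 − e^(−k_d t)) = 10.7 × (1 − e^(−0.159×6.32))
= 10.7 × (1 − 0.3661) = 10.7 × 0.6339 = 6.783 mg/L.

y ≈ 6.78 mg/L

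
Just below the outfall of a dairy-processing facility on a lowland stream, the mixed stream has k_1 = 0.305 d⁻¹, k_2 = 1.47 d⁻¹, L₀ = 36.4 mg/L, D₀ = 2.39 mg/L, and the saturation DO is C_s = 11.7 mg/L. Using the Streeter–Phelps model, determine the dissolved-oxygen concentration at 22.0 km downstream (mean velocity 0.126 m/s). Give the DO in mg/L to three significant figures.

DO ≈ 6.92 mg/L

Travel time t = x/v = 22.0 km / (0.126 m/s) = 22000 m / 0.126 m/s = 174600 s = 2.021 d.
k_1 L₀/(k_2−k_1) = 0.305×36.4/(1.47−0.305) = 11.10/1.165 = 9.530 mg/L.
e^(−k_1 t) = e^(−0.305×2.021) = 0.5399; e^(−k_2 t) = e^(−1.47×2.021) = 0.05127.
D = 9.530 × (0.5399 − 0.05127) + 2.39 × 0.05127 = 4.657 + 0.1225 = 4.779 mg/L.
DO = C_s − D = 11.7 − 4.779 = 6.921 mg/L.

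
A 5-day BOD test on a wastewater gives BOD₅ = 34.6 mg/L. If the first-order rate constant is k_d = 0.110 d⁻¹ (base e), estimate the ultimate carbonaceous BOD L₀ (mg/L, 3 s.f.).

L₀ ≈ 81.8 mg/L

BOD₅ = L₀(1 − e^(−5k_d)) ⇒ L₀ = BOD₅ / (1 − e^(−5×0.110))
= 34.6 / (1 − 0.5769) = 34.6 / 0.4231 = 81.79 mg/L.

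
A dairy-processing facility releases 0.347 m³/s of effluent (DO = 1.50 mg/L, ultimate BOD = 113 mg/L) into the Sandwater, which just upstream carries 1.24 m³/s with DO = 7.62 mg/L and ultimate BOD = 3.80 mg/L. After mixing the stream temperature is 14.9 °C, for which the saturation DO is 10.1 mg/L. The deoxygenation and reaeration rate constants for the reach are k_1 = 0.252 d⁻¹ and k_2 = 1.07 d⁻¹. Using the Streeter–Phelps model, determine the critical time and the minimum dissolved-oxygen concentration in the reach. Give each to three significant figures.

Mixed DO = (1.24×7.62 + 0.347×1.50)/(1.24+0.347) = 9.969/1.587 = 6.282 mg/L.
Mixed L₀ = (1.24×3.80 + 0.347×113)/(1.587) = 43.92/1.587 = 27.68 mg/L.
Initial deficit D₀ = C_s − DO₀ = 10.1 − 6.282 = 3.818 mg/L.
t_c = (1/0.8180) ln[(1.07/0.252)(1 − 3.818×0.8180/(0.252×27.68))] = 1.222 × ln(2.345) = 1.042 d.
D_c = (0.252/1.07) × 27.68 × e^(−0.252×1.042) = 0.2355 × 27.68 × 0.7691 = 5.013 mg/L.
Minimum DO = 10.1 − 5.013 = 5.087 mg/L.

t_c ≈ 1.04 d; minimum DO ≈ 5.09 mg/L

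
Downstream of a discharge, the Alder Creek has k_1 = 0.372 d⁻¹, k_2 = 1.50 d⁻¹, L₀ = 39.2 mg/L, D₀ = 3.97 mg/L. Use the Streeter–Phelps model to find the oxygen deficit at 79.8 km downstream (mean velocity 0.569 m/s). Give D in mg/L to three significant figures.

Travel time t = x/v = 79.8 km / (0.569 m/s) = 79800 m / 0.569 m/s = 140200 s = 1.623 d.
k_1 L₀/(k_2−k_1) = 0.372×39.2/(1.50−0.372) = 14.58/1.128 = 12.93 mg/L.
e^(−k_1 t) = e^(−0.372×1.623) = 0.5467; e^(−k_2 t) = e^(−1.50×1.623) = 0.08761.
D = 12.93 × (0.5467 − 0.08761) + 3.97 × 0.08761 = 5.935 + 0.3478 = 6.283 mg/L.

D ≈ 6.28 mg/L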